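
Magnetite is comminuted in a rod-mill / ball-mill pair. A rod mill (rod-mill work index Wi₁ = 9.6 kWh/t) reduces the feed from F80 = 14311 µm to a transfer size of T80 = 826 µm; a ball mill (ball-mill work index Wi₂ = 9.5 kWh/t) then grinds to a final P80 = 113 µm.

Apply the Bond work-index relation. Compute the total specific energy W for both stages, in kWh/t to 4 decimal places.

W = 10·Wi·(P80^(-½) − F80^(-½))
Stage 1 (14311→826 µm, Wi₁=9.6): W₁ = 10·9.6·(0.034794 − 0.008359) = 2.5378 kWh/t
Stage 2 (826→113 µm, Wi₂=9.5): W₂ = 10·9.5·(0.094072 − 0.034794) = 5.6314 kWh/t
W = W₁ + W₂ = 2.5378 + 5.6314 = 8.1692 kWh/t

W = 8.1692 kWh/t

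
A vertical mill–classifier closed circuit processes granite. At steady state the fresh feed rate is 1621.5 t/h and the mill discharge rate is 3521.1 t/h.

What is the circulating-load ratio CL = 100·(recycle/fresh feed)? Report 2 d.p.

Mill node: discharge = fresh + recycle.
R = M − F = 3521.1 − 1621.5 = 1899.6 t/h
CL = 100·R/F = 100·1899.6/1621.5 = 117.15 %

CL = 117.15 %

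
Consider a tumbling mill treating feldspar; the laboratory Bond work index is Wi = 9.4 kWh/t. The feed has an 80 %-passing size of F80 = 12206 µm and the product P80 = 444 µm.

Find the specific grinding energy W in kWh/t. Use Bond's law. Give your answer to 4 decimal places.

W = 3.6102 kWh/t

W = 10 Wi / √P80 − 10 Wi / √F80
1/√444 = 0.047458;  1/√12206 = 0.009051
W = 10·9.4·(0.047458 − 0.009051) = 3.6102 kWh/t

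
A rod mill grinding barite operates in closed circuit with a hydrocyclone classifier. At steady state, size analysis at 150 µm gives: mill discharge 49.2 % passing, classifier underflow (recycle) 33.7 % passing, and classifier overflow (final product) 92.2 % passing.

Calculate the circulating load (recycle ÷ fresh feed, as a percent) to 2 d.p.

Mass balance on the −150 µm fraction:
Fd + Rd = Ru + Fo ⇒ R/F = (o−d)/(d−u)
r = (92.2 − 49.2)/(49.2 − 33.7) = 43.0/15.5 = 2.7742
CL = 100·r = 277.42 %

CL = 277.42 %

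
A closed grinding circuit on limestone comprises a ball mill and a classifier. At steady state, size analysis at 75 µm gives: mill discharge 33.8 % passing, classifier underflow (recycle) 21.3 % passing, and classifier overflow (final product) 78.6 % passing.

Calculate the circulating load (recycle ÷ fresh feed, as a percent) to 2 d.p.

Mass balance on the −75 µm fraction:
(1+r)d = ru + o → r = (o−d)/(d−u)
r = (78.6 − 33.8)/(33.8 − 21.3) = 44.8/12.5 = 3.5840
CL = 100·r = 358.40 %

CL = 358.40 %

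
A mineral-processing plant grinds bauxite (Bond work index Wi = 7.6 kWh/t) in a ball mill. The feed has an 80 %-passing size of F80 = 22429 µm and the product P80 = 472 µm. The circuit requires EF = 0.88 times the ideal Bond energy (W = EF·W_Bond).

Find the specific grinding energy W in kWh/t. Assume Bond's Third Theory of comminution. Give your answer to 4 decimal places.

W = 2.6318 kWh/t

W = 10·Wi·[P80^(−½) − F80^(−½)]
1/√472 = 0.046029;  1/√22429 = 0.006677
W = 10·7.6·(0.046029 − 0.006677) = 2.9907 kWh/t
W_actual = 0.88 × 2.9907 = 2.6318 kWh/t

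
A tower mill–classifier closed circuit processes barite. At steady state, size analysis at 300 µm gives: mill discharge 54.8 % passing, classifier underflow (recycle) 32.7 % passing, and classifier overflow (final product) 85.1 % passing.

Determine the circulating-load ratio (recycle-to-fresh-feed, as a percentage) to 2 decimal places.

CL = 137.10 %

Two-product formula at 300 µm:
d + r·d = r·u + o → r(d−u) = o−d
r = (85.1 − 54.8)/(54.8 − 32.7) = 30.3/22.1 = 1.3710
CL = 100·r = 137.10 %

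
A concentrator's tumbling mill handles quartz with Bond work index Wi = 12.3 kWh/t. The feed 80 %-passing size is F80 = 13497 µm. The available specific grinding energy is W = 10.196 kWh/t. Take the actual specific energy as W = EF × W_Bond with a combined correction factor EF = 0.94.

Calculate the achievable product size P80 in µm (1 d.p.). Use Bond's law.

W_Bond = 10·Wi·(1/√P₈₀ − 1/√F₈₀)
W_Bond = W / EF = 10.196 / 0.94 = 10.8468 kWh/t
P80^(−½) = W_Bond/(10 Wi) + F80^(−½)
  = 10.8468/(10·12.3) + 1/√13497 = 0.088185 + 0.008608 = 0.096793
P80 = (1/0.096793)² = 10.3313² = 106.74 µm

P80 = 106.7 µm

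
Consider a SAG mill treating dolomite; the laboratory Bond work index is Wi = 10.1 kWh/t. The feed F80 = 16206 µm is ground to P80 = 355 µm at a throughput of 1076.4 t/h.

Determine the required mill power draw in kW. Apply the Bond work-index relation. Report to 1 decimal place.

P = 4916.1 kW

W = 10·Wi·(P80^(-½) − F80^(-½))
W = 10·10.1·(1/√355 − 1/√16206) = 10·10.1·(0.045219) = 4.5671 kWh/t
P_mill = W·ṁ = 4.5671·1076.4 = 4916.1 kW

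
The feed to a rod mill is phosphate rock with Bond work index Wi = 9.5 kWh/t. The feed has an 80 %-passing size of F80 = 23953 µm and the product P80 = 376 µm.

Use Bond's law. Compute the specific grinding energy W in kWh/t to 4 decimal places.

W = 10 Wi (1/√P80 − 1/√F80)  [Bond]
1/√376 = 0.051571;  1/√23953 = 0.006461
W = 10·9.5·(0.051571 − 0.006461) = 4.2854 kWh/t

W = 4.2854 kWh/t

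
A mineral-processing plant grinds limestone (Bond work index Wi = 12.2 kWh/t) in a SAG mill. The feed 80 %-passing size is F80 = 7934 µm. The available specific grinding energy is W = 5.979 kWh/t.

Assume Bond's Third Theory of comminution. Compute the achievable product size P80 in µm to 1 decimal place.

Bond: W = 10·Wi·(1/√P80 − 1/√F80)
⇒ 1/√P80 = W/(10 Wi) + 1/√F80
  = 5.9790/(10·12.2) + 1/√7934 = 0.049008 + 0.011227 = 0.060235
P80 = (1/0.060235)² = 16.6017² = 275.62 µm

P80 = 275.6 µm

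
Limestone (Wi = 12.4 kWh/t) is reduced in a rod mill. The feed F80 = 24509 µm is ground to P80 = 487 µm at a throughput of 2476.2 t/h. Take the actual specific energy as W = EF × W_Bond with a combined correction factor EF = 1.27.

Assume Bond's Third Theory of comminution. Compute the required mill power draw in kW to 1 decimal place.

W = 10·Wi·(P80^(-½) − F80^(-½))
W = 10·12.4·(1/√487 − 1/√24509) = 10·12.4·(0.038927) = 4.8269 kWh/t
Corrected W = EF·W_Bond = 1.27·4.8269 = 6.1302 kWh/t
P = W·T = 6.1302·2476.2 = 15179.6 kW

P = 15179.6 kW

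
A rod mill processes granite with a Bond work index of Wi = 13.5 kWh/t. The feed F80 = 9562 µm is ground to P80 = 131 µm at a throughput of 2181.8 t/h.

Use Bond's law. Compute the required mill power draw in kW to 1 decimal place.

P = 22722.2 kW

W = 10·Wi·[P80^(−½) − F80^(−½)]
W = 10·13.5·(1/√131 − 1/√9562) = 10·13.5·(0.077144) = 10.4144 kWh/t
Mill draw = 10.4144 × 2181.8 = 22722.2 kW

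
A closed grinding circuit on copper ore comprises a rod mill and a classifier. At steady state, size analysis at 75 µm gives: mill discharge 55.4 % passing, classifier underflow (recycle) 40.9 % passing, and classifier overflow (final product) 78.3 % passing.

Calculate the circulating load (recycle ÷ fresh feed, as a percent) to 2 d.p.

Let r = R/F. Size balance at 75 µm:
d + r·d = r·u + o → r(d−u) = o−d
r = (78.3 − 55.4)/(55.4 − 40.9) = 22.9/14.5 = 1.5793
CL = 100·r = 157.93 %

CL = 157.93 %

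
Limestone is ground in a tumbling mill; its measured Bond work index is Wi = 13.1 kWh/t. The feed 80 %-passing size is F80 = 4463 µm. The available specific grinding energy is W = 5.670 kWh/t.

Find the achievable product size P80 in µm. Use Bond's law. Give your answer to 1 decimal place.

Bond: W = 10·Wi·(1/√P80 − 1/√F80)
1/√P80 = 1/√F80 + W/(10·Wi)
  = 5.6700/(10·13.1) + 1/√4463 = 0.043282 + 0.014969 = 0.058251
P80 = (1/0.058251)² = 17.1670² = 294.71 µm

P80 = 294.7 µm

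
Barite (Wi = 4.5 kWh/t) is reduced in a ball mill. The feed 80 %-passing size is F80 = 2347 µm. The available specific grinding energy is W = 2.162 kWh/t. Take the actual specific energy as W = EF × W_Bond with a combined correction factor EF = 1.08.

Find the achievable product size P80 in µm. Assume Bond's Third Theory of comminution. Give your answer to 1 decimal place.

P80 = 235.8 µm

W = 10 Wi / √P80 − 10 Wi / √F80
W_Bond = W / EF = 2.162 / 1.08 = 2.0019 kWh/t
1/√P80 = 1/√F80 + W_Bond/(10·Wi)
  = 2.0019/(10·4.5) + 1/√2347 = 0.044486 + 0.020642 = 0.065127
P80 = (1/0.065127)² = 15.3546² = 235.76 µm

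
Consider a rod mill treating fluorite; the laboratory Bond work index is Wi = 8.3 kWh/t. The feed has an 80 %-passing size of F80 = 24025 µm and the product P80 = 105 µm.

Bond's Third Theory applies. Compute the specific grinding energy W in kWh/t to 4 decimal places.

W = 7.5645 kWh/t

W = 10·Wi·[P80^(−½) − F80^(−½)]
1/√105 = 0.097590;  1/√24025 = 0.006452
W = 10·8.3·(0.097590 − 0.006452) = 7.5645 kWh/t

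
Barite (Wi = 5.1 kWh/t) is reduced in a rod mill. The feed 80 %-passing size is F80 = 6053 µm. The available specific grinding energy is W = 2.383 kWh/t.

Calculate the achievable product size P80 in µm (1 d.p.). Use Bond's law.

P80 = 281.7 µm

W = 10 Wi (P80^-0.5 − F80^-0.5)
⇒ 1/√P80 = W/(10·Wi) + 1/√F80
  = 2.3830/(10·5.1) + 1/√6053 = 0.046725 + 0.012853 = 0.059579
P80 = (1/0.059579)² = 16.7845² = 281.72 µm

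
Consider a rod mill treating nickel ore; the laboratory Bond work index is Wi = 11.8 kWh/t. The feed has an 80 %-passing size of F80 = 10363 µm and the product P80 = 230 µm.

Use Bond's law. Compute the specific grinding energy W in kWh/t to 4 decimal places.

W = 6.6215 kWh/t

W_Bond = 10·Wi·(1/√P₈₀ − 1/√F₈₀)
1/√230 = 0.065938;  1/√10363 = 0.009823
W = 10·11.8·(0.065938 − 0.009823) = 6.6215 kWh/t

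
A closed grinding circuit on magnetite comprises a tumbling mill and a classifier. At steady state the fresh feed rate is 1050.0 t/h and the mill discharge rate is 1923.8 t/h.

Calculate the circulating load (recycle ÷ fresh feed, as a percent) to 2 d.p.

M = F + R at steady state, so:
R = M − F = 1923.8 − 1050.0 = 873.8 t/h
CL = 100·R/F = 100·873.8/1050.0 = 83.22 %

CL = 83.22 %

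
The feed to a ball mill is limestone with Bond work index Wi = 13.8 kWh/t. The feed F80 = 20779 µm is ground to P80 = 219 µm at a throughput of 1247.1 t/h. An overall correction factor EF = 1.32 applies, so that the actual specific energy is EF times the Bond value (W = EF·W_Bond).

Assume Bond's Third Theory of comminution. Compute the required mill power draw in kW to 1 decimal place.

W = 10·Wi·[P80^(−½) − F80^(−½)]
W = 10·13.8·(1/√219 − 1/√20779) = 10·13.8·(0.060636) = 8.3678 kWh/t
With EF = 1.32: W = 8.3678·1.32 = 11.0455 kWh/t
Power = W × throughput = 11.0455 kWh/t × 1247.1 t/h = 13774.9 kW

P = 13774.9 kW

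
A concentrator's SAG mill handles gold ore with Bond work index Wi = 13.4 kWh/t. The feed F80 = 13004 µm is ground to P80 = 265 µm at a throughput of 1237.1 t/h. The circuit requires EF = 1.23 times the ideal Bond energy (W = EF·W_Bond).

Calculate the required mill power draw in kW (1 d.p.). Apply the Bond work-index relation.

W = 10 Wi / √P80 − 10 Wi / √F80
W = 10·13.4·(1/√265 − 1/√13004) = 10·13.4·(0.052660) = 7.0565 kWh/t
Apply correction: 7.0565 × 1.23 = 8.6795 kWh/t
P = W·T = 8.6795·1237.1 = 10737.4 kW

P = 10737.4 kW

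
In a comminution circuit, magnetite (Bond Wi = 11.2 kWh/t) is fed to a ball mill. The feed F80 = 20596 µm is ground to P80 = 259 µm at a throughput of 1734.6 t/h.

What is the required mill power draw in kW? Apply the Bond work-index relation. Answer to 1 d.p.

P = 10718.0 kW

Bond:  W = 10 Wi (1/√P − 1/√F)
W = 10·11.2·(1/√259 − 1/√20596) = 10·11.2·(0.055169) = 6.1789 kWh/t
Mill draw = 6.1789 × 1734.6 = 10718.0 kW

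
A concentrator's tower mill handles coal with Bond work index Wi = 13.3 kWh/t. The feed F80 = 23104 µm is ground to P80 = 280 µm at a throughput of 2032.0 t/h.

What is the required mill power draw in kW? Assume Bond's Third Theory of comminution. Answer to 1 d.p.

P = 14372.9 kW

W = 10 Wi / √P80 − 10 Wi / √F80
W = 10·13.3·(1/√280 − 1/√23104) = 10·13.3·(0.053182) = 7.0733 kWh/t
P_mill = W·ṁ = 7.0733·2032.0 = 14372.9 kW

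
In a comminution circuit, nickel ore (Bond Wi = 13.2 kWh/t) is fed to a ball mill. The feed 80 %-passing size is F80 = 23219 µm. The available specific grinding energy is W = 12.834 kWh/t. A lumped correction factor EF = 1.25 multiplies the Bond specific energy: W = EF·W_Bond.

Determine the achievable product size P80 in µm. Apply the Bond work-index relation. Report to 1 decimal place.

W = 10·Wi·(P80^(-½) − F80^(-½))
W_Bond = W / EF = 12.834 / 1.25 = 10.2672 kWh/t
⇒ 1/√P80 = W_Bond/(10 Wi) + 1/√F80
  = 10.2672/(10·13.2) + 1/√23219 = 0.077782 + 0.006563 = 0.084344
P80 = (1/0.084344)² = 11.8561² = 140.57 µm

P80 = 140.6 µm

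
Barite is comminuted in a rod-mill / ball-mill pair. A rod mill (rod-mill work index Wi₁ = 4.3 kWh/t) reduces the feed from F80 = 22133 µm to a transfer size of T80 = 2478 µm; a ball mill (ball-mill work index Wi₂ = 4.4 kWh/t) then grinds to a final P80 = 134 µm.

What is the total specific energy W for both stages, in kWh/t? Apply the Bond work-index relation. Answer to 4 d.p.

W = 3.4919 kWh/t

W = 10 Wi / √P80 − 10 Wi / √F80
Stage 1 (22133→2478 µm, Wi₁=4.3): W₁ = 10·4.3·(0.020089 − 0.006722) = 0.5748 kWh/t
Stage 2 (2478→134 µm, Wi₂=4.4): W₂ = 10·4.4·(0.086387 − 0.020089) = 2.9171 kWh/t
W = W₁ + W₂ = 0.5748 + 2.9171 = 3.4919 kWh/t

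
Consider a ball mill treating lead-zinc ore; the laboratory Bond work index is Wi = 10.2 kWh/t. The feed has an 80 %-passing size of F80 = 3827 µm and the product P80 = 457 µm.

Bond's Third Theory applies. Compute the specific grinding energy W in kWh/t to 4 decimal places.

W = 3.1225 kWh/t

W = 10·Wi·[P80^(−½) − F80^(−½)]
1/√457 = 0.046778;  1/√3827 = 0.016165
W = 10·10.2·(0.046778 − 0.016165) = 3.1225 kWh/t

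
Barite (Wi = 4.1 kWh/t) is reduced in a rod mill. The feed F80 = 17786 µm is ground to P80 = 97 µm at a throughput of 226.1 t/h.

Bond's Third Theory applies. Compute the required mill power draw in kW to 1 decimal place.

Bond:  W = 10 Wi (1/√P − 1/√F)
W = 10·4.1·(1/√97 − 1/√17786) = 10·4.1·(0.094036) = 3.8555 kWh/t
Power = W × throughput = 3.8555 kWh/t × 226.1 t/h = 871.7 kW

P = 871.7 kW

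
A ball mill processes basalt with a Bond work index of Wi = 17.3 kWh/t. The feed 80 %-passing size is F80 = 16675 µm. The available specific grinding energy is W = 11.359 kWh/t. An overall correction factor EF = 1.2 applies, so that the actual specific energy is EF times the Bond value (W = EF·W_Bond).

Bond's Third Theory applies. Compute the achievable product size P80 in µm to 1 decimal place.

P80 = 256.3 µm

Bond: W = 10·Wi·(1/√P80 − 1/√F80)
W_Bond = W / EF = 11.359 / 1.2 = 9.4658 kWh/t
1/√P80 = 1/√F80 + W_Bond/(10·Wi)
  = 9.4658/(10·17.3) + 1/√16675 = 0.054716 + 0.007744 = 0.062460
P80 = (1/0.062460)² = 16.0103² = 256.33 µm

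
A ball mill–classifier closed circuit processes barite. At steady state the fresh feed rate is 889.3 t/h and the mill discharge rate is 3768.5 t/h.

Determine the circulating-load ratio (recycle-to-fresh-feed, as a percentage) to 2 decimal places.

M = F + R at steady state, so:
R = M − F = 3768.5 − 889.3 = 2879.2 t/h
CL = 100·R/F = 100·2879.2/889.3 = 323.76 %

CL = 323.76 %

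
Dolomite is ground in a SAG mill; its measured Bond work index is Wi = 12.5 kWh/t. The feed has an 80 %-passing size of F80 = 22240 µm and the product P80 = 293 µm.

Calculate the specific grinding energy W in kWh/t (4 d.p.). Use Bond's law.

W = 6.4644 kWh/t

Bond: W = 10·Wi·(1/√P80 − 1/√F80)
1/√293 = 0.058421;  1/√22240 = 0.006706
W = 10·12.5·(0.058421 − 0.006706) = 6.4644 kWh/t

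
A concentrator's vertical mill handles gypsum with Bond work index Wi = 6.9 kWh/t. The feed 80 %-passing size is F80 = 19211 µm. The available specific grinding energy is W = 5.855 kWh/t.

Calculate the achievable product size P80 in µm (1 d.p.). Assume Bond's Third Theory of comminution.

P80 = 118.0 µm

W = 10 Wi / √P80 − 10 Wi / √F80
P80^(−½) = W/(10 Wi) + F80^(−½)
  = 5.8550/(10·6.9) + 1/√19211 = 0.084855 + 0.007215 = 0.092070
P80 = (1/0.092070)² = 10.8613² = 117.97 µm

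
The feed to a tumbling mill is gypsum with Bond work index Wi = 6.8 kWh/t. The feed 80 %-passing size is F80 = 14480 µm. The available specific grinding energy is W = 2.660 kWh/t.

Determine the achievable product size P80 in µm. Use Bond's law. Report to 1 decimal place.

W = 10·Wi·[P80^(−½) − F80^(−½)]
1/√P80 = 1/√F80 + W/(10·Wi)
  = 2.6600/(10·6.8) + 1/√14480 = 0.039118 + 0.008310 = 0.047428
P80 = (1/0.047428)² = 21.0846² = 444.56 µm

P80 = 444.6 µm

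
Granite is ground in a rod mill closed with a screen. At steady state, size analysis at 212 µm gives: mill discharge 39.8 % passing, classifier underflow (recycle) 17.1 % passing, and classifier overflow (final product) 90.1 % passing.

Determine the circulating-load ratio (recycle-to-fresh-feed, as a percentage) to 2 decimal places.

Two-product formula at 212 µm:
r = (o − d)/(d − u)
r = (90.1 − 39.8)/(39.8 − 17.1) = 50.3/22.7 = 2.2159
CL = 100·r = 221.59 %

CL = 221.59 %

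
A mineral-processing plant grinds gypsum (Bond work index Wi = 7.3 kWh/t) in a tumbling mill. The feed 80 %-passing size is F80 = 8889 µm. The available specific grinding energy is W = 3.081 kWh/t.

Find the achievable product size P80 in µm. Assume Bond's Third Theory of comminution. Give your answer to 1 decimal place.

P80 = 358.5 µm

W_Bond = 10·Wi·(1/√P₈₀ − 1/√F₈₀)
1/√P80 = 1/√F80 + W/(10·Wi)
  = 3.0810/(10·7.3) + 1/√8889 = 0.042205 + 0.010607 = 0.052812
P80 = (1/0.052812)² = 18.9351² = 358.54 µm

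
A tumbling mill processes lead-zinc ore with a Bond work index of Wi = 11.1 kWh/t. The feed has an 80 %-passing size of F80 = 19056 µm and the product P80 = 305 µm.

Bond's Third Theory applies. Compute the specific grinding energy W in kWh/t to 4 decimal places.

W = 5.5517 kWh/t

W_Bond = 10·Wi·(1/√P₈₀ − 1/√F₈₀)
1/√305 = 0.057260;  1/√19056 = 0.007244
W = 10·11.1·(0.057260 − 0.007244) = 5.5517 kWh/t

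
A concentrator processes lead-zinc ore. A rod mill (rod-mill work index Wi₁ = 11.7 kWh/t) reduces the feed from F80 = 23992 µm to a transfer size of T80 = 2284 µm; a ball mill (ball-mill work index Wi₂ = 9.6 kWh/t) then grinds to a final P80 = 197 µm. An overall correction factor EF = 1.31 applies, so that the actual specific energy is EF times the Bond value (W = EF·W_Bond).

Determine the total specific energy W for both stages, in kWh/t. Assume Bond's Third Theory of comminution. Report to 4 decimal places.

W = 8.5461 kWh/t

W = 10·Wi·[P80^(−½) − F80^(−½)]
Stage 1 (23992→2284 µm, Wi₁=11.7): W₁ = 10·11.7·(0.020924 − 0.006456) = 1.6928 kWh/t
Stage 2 (2284→197 µm, Wi₂=9.6): W₂ = 10·9.6·(0.071247 − 0.020924) = 4.8310 kWh/t
W = W₁ + W₂ = 1.6928 + 4.8310 = 6.5238 kWh/t
Corrected W = EF·W_Bond = 1.31·6.5238 = 8.5461 kWh/t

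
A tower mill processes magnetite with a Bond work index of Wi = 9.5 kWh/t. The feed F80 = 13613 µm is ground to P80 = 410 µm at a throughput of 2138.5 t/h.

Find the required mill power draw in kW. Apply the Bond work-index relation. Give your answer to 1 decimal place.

Bond:  W = 10 Wi (1/√P − 1/√F)
W = 10·9.5·(1/√410 − 1/√13613) = 10·9.5·(0.040816) = 3.8775 kWh/t
Power = W × throughput = 3.8775 kWh/t × 2138.5 t/h = 8292.0 kW

P = 8292.0 kW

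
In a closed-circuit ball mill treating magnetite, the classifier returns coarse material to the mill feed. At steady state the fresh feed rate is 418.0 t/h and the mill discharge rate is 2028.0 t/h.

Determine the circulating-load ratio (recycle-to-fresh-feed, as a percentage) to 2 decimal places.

Mill node: discharge = fresh + recycle.
R = M − F = 2028.0 − 418.0 = 1610.0 t/h
CL = 100·R/F = 100·1610.0/418.0 = 385.17 %

CL = 385.17 %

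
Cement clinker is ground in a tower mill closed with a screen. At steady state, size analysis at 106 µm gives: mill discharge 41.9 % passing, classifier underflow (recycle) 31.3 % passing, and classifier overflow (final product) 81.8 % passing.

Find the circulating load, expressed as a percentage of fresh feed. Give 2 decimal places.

CL = 376.42 %

Two-product formula at 106 µm:
d + r·d = r·u + o → r(d−u) = o−d
r = (81.8 − 41.9)/(41.9 − 31.3) = 39.9/10.6 = 3.7642
CL = 100·r = 376.42 %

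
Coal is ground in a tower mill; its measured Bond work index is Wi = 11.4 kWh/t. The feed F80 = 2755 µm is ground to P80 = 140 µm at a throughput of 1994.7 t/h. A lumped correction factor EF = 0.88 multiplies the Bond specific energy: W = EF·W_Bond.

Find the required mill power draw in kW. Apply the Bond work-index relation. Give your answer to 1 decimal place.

P = 13099.8 kW

W = 10 Wi / √P80 − 10 Wi / √F80
W = 10·11.4·(1/√140 − 1/√2755) = 10·11.4·(0.065463) = 7.4628 kWh/t
W_actual = 0.88 × 7.4628 = 6.5673 kWh/t
P_mill = W·ṁ = 6.5673·1994.7 = 13099.8 kW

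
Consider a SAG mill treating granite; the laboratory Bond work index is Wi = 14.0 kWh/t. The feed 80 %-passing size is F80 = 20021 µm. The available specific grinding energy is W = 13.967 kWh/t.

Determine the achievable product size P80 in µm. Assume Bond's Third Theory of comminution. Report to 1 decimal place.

P80 = 87.6 µm

W = 10·Wi·(P80^(-½) − F80^(-½))
P80^-0.5 = F80^-0.5 + W/(10 Wi)
  = 13.9670/(10·14.0) + 1/√20021 = 0.099764 + 0.007067 = 0.106832
P80 = (1/0.106832)² = 9.3605² = 87.62 µm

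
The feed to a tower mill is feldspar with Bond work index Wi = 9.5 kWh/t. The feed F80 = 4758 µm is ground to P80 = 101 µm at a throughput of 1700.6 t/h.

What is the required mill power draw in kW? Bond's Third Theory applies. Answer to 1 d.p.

W = 10·Wi·(P80^(-½) − F80^(-½))
W = 10·9.5·(1/√101 − 1/√4758) = 10·9.5·(0.085006) = 8.0756 kWh/t
P_mill = W·ṁ = 8.0756·1700.6 = 13733.4 kW

P = 13733.4 kW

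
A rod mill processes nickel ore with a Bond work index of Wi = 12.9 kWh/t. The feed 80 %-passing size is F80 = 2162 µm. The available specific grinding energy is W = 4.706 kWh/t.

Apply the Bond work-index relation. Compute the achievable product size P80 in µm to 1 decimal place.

Bond:  W = 10 Wi (1/√P − 1/√F)
P80^(−½) = W/(10 Wi) + F80^(−½)
  = 4.7060/(10·12.9) + 1/√2162 = 0.036481 + 0.021507 = 0.057987
P80 = (1/0.057987)² = 17.2452² = 297.40 µm

P80 = 297.4 µm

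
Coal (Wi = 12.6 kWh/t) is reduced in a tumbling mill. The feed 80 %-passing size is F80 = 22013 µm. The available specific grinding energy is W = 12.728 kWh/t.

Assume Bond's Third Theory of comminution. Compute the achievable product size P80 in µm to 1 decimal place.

W_Bond = 10·Wi·(1/√P₈₀ − 1/√F₈₀)
⇒ 1/√P80 = W/(10 Wi) + 1/√F80
  = 12.7280/(10·12.6) + 1/√22013 = 0.101016 + 0.006740 = 0.107756
P80 = (1/0.107756)² = 9.2802² = 86.12 µm

P80 = 86.1 µm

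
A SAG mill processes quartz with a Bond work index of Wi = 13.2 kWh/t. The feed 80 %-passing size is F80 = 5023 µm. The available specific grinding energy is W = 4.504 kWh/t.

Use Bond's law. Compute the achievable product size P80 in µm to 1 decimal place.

Bond: W = 10·Wi·(1/√P80 − 1/√F80)
P80^(−½) = W/(10 Wi) + F80^(−½)
  = 4.5040/(10·13.2) + 1/√5023 = 0.034121 + 0.014110 = 0.048231
P80 = (1/0.048231)² = 20.7336² = 429.88 µm

P80 = 429.9 µm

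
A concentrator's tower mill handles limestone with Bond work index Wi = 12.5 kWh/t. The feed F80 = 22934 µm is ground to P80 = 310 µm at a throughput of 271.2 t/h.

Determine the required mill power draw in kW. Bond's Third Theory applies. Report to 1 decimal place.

P = 1701.5 kW

W = 10·Wi·(P80^(-½) − F80^(-½))
W = 10·12.5·(1/√310 − 1/√22934) = 10·12.5·(0.050193) = 6.2741 kWh/t
Power = W × throughput = 6.2741 kWh/t × 271.2 t/h = 1701.5 kW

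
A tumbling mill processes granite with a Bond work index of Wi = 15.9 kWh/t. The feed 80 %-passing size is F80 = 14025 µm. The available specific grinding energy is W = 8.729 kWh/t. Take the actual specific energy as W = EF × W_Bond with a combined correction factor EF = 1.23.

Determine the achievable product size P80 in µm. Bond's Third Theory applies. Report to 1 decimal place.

W = 10 Wi (1/√P80 − 1/√F80)  [Bond]
W_Bond = W / EF = 8.729 / 1.23 = 7.0967 kWh/t
1/√P80 = 1/√F80 + W_Bond/(10·Wi)
  = 7.0967/(10·15.9) + 1/√14025 = 0.044634 + 0.008444 = 0.053078
P80 = (1/0.053078)² = 18.8403² = 354.96 µm

P80 = 355.0 µm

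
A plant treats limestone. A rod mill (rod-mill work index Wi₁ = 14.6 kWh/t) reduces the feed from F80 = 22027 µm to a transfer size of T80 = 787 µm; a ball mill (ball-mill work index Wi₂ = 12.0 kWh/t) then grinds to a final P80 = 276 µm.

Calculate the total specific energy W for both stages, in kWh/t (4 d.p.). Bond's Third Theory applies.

W = 7.1662 kWh/t

Bond:  W = 10 Wi (1/√P − 1/√F)
Stage 1 (22027→787 µm, Wi₁=14.6): W₁ = 10·14.6·(0.035646 − 0.006738) = 4.2206 kWh/t
Stage 2 (787→276 µm, Wi₂=12.0): W₂ = 10·12.0·(0.060193 − 0.035646) = 2.9456 kWh/t
W = W₁ + W₂ = 4.2206 + 2.9456 = 7.1662 kWh/t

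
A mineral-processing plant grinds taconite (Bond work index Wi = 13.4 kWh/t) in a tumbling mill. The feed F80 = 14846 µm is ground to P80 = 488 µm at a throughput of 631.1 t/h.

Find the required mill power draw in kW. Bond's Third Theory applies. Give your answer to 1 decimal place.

Bond: W = 10·Wi·(1/√P80 − 1/√F80)
W = 10·13.4·(1/√488 − 1/√14846) = 10·13.4·(0.037061) = 4.9661 kWh/t
P = W·T = 4.9661·631.1 = 3134.1 kW

P = 3134.1 kW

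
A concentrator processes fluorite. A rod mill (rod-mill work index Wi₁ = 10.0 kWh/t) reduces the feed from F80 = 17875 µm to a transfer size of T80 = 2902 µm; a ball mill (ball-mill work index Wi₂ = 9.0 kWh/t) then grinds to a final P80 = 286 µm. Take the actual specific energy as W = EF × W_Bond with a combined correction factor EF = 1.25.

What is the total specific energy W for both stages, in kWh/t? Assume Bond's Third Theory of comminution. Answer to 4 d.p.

W = 5.9494 kWh/t

W = 10 Wi (P80^-0.5 − F80^-0.5)
Stage 1 (17875→2902 µm, Wi₁=10.0): W₁ = 10·10.0·(0.018563 − 0.007480) = 1.1084 kWh/t
Stage 2 (2902→286 µm, Wi₂=9.0): W₂ = 10·9.0·(0.059131 − 0.018563) = 3.6511 kWh/t
W = W₁ + W₂ = 1.1084 + 3.6511 = 4.7595 kWh/t
With EF = 1.25: W = 4.7595·1.25 = 5.9494 kWh/t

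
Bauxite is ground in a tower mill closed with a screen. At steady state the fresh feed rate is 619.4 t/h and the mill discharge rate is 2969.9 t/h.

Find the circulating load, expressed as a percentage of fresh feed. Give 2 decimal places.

Discharge = new feed + return, hence
R = M − F = 2969.9 − 619.4 = 2350.5 t/h
CL = 100·R/F = 100·2350.5/619.4 = 379.48 %

CL = 379.48 %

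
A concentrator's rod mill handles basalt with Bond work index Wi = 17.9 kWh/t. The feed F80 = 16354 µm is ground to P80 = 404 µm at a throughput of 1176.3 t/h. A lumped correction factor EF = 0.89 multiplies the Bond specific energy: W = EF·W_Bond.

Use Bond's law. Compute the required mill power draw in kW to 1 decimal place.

W_Bond = 10·Wi·(1/√P₈₀ − 1/√F₈₀)
W = 10·17.9·(1/√404 − 1/√16354) = 10·17.9·(0.041932) = 7.5059 kWh/t
Apply correction: 7.5059 × 0.89 = 6.6802 kWh/t
Mill draw = 6.6802 × 1176.3 = 7857.9 kW

P = 7857.9 kW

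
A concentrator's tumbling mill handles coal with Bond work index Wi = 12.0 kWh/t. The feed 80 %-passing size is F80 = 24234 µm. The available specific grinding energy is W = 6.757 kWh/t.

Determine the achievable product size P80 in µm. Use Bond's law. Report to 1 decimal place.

W = 10 Wi (1/√P80 − 1/√F80)  [Bond]
⇒ 1/√P80 = W/(10 Wi) + 1/√F80
  = 6.7570/(10·12.0) + 1/√24234 = 0.056308 + 0.006424 = 0.062732
P80 = (1/0.062732)² = 15.9408² = 254.11 µm

P80 = 254.1 µm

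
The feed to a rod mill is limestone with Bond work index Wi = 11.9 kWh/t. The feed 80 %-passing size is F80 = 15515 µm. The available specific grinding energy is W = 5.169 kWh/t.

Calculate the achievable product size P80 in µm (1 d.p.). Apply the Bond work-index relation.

P80 = 377.5 µm

W = 10 Wi (1/√P80 − 1/√F80)  [Bond]
⇒ 1/√P80 = W/(10 Wi) + 1/√F80
  = 5.1690/(10·11.9) + 1/√15515 = 0.043437 + 0.008028 = 0.051465
P80 = (1/0.051465)² = 19.4306² = 377.55 µm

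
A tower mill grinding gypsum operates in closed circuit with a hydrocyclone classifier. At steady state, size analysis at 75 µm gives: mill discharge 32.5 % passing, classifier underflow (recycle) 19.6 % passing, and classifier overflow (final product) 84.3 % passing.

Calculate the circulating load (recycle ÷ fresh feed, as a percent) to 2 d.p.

Two-product formula at 75 µm:
(1+r)d = ru + o → r = (o−d)/(d−u)
r = (84.3 − 32.5)/(32.5 − 19.6) = 51.8/12.9 = 4.0155
CL = 100·r = 401.55 %

CL = 401.55 %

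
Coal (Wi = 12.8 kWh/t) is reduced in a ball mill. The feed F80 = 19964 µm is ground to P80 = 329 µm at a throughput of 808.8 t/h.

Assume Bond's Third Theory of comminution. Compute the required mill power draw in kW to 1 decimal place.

W = 10 Wi / √P80 − 10 Wi / √F80
W = 10·12.8·(1/√329 − 1/√19964) = 10·12.8·(0.048054) = 6.1510 kWh/t
Power = W × throughput = 6.1510 kWh/t × 808.8 t/h = 4974.9 kW

P = 4974.9 kW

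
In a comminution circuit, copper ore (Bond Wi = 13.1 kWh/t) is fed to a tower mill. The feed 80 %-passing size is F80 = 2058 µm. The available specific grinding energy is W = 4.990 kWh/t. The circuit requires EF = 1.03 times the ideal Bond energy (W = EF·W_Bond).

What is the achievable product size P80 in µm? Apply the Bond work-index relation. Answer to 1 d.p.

Bond:  W = 10 Wi (1/√P − 1/√F)
W_Bond = W / EF = 4.990 / 1.03 = 4.8447 kWh/t
P80^-0.5 = F80^-0.5 + W_Bond/(10 Wi)
  = 4.8447/(10·13.1) + 1/√2058 = 0.036982 + 0.022043 = 0.059025
P80 = (1/0.059025)² = 16.9418² = 287.03 µm

P80 = 287.0 µm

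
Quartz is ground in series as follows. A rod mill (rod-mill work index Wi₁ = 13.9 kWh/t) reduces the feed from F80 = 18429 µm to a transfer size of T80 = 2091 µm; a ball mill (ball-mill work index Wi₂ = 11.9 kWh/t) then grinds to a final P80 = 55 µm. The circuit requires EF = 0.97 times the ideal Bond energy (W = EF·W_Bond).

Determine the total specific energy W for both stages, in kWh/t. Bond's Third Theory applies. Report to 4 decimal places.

W = 14.9956 kWh/t

Bond: W = 10·Wi·(1/√P80 − 1/√F80)
Stage 1 (18429→2091 µm, Wi₁=13.9): W₁ = 10·13.9·(0.021869 − 0.007366) = 2.0158 kWh/t
Stage 2 (2091→55 µm, Wi₂=11.9): W₂ = 10·11.9·(0.134840 − 0.021869) = 13.4436 kWh/t
W = W₁ + W₂ = 2.0158 + 13.4436 = 15.4594 kWh/t
Apply correction: 15.4594 × 0.97 = 14.9956 kWh/t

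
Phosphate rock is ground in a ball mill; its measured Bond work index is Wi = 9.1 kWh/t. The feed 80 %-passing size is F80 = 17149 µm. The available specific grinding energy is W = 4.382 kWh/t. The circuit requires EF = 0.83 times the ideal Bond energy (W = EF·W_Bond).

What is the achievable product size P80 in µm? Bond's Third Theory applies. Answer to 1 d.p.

W = 10 Wi / √P80 − 10 Wi / √F80
W_Bond = W / EF = 4.382 / 0.83 = 5.2795 kWh/t
⇒ 1/√P80 = W_Bond/(10 Wi) + 1/√F80
  = 5.2795/(10·9.1) + 1/√17149 = 0.058017 + 0.007636 = 0.065653
P80 = (1/0.065653)² = 15.2316² = 232.00 µm

P80 = 232.0 µm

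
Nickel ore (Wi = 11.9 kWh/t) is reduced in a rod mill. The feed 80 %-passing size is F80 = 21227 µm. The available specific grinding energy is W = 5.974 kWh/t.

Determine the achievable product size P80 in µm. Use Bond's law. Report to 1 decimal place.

P80 = 307.1 µm

W = 10 Wi (1/√P80 − 1/√F80)  [Bond]
P80^(−½) = W/(10 Wi) + F80^(−½)
  = 5.9740/(10·11.9) + 1/√21227 = 0.050202 + 0.006864 = 0.057065
P80 = (1/0.057065)² = 17.5238² = 307.08 µm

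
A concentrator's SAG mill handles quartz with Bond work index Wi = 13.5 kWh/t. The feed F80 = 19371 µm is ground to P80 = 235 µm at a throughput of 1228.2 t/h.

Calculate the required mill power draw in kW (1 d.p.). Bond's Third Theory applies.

P = 9624.7 kW

Bond:  W = 10 Wi (1/√P − 1/√F)
W = 10·13.5·(1/√235 − 1/√19371) = 10·13.5·(0.058048) = 7.8365 kWh/t
Power = W × throughput = 7.8365 kWh/t × 1228.2 t/h = 9624.7 kW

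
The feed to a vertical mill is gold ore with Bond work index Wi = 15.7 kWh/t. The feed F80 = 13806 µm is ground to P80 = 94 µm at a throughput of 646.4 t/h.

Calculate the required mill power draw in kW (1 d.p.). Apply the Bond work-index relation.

Bond: W = 10·Wi·(1/√P80 − 1/√F80)
W = 10·15.7·(1/√94 − 1/√13806) = 10·15.7·(0.094631) = 14.8571 kWh/t
P_mill = W·ṁ = 14.8571·646.4 = 9603.6 kW

P = 9603.6 kW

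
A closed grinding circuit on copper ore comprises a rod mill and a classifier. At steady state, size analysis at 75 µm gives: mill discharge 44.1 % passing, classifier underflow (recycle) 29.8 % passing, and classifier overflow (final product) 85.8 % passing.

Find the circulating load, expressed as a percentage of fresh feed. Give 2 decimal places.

CL = 291.61 %

Mass balance on the −75 µm fraction:
r = (o − d)/(d − u)
r = (85.8 − 44.1)/(44.1 − 29.8) = 41.7/14.3 = 2.9161
CL = 100·r = 291.61 %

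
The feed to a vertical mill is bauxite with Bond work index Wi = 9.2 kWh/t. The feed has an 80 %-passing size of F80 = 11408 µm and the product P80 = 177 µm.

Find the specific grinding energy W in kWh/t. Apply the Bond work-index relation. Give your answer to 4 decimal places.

W = 10 Wi (P80^-0.5 − F80^-0.5)
1/√177 = 0.075165;  1/√11408 = 0.009363
W = 10·9.2·(0.075165 − 0.009363) = 6.0538 kWh/t

W = 6.0538 kWh/t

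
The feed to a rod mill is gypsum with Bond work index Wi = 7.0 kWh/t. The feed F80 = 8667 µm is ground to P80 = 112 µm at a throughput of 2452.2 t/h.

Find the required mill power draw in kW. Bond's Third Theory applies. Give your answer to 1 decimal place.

W = 10 Wi (1/√P80 − 1/√F80)  [Bond]
W = 10·7.0·(1/√112 − 1/√8667) = 10·7.0·(0.083750) = 5.8625 kWh/t
P = W·T = 5.8625·2452.2 = 14376.0 kW

P = 14376.0 kW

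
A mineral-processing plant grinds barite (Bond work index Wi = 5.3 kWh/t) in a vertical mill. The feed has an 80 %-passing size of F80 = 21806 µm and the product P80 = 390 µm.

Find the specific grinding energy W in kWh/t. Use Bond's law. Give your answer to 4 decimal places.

W = 2.3248 kWh/t

W = 10·Wi·[P80^(−½) − F80^(−½)]
1/√390 = 0.050637;  1/√21806 = 0.006772
W = 10·5.3·(0.050637 − 0.006772) = 2.3248 kWh/t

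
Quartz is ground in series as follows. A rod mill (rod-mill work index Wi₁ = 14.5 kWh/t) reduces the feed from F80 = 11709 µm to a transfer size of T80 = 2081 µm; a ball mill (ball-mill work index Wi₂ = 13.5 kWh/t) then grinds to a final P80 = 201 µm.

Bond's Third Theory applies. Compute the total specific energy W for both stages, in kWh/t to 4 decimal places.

W = 10·Wi·(P80^(-½) − F80^(-½))
Stage 1 (11709→2081 µm, Wi₁=14.5): W₁ = 10·14.5·(0.021921 − 0.009241) = 1.8386 kWh/t
Stage 2 (2081→201 µm, Wi₂=13.5): W₂ = 10·13.5·(0.070535 − 0.021921) = 6.5628 kWh/t
W = W₁ + W₂ = 1.8386 + 6.5628 = 8.4014 kWh/t

W = 8.4014 kWh/t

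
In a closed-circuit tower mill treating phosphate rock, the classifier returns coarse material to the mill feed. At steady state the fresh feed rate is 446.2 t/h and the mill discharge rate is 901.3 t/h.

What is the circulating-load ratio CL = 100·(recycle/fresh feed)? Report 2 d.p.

CL = 101.99 %

Mill node: discharge = fresh + recycle.
R = M − F = 901.3 − 446.2 = 455.1 t/h
CL = 100·R/F = 100·455.1/446.2 = 101.99 %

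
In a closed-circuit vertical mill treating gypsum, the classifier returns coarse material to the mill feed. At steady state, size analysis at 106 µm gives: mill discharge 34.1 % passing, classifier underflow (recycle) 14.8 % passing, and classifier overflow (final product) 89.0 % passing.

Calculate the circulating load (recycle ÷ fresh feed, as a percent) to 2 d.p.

CL = 284.46 %

Mass balance on the −106 µm fraction:
(1+r)·d = r·u + o ⇒ r = (o−d)/(d−u)
r = (89.0 − 34.1)/(34.1 − 14.8) = 54.9/19.3 = 2.8446
CL = 100·r = 284.46 %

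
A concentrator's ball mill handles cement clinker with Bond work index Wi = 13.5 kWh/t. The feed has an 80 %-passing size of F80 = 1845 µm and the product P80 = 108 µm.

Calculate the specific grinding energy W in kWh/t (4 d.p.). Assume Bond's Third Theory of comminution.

W = 10 Wi (P80^-0.5 − F80^-0.5)
1/√108 = 0.096225;  1/√1845 = 0.023281
W = 10·13.5·(0.096225 − 0.023281) = 9.8474 kWh/t

W = 9.8474 kWh/t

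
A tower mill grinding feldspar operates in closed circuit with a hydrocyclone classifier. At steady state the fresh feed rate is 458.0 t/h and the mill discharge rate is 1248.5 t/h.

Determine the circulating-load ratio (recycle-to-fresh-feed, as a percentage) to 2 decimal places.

CL = 172.60 %

Steady state: M = F + R.
R = M − F = 1248.5 − 458.0 = 790.5 t/h
CL = 100·R/F = 100·790.5/458.0 = 172.60 %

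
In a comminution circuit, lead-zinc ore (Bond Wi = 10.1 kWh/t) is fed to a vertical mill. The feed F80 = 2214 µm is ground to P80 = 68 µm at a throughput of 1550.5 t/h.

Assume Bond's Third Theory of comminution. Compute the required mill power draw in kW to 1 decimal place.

P = 15662.4 kW

W = 10 Wi (P80^-0.5 − F80^-0.5)
W = 10·10.1·(1/√68 − 1/√2214) = 10·10.1·(0.100015) = 10.1015 kWh/t
Mill draw = 10.1015 × 1550.5 = 15662.4 kW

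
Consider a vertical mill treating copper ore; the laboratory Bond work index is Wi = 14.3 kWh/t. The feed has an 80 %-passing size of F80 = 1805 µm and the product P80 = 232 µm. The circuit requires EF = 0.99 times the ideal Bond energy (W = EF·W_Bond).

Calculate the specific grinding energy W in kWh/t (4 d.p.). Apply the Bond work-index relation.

Bond: W = 10·Wi·(1/√P80 − 1/√F80)
1/√232 = 0.065653;  1/√1805 = 0.023538
W = 10·14.3·(0.065653 − 0.023538) = 6.0225 kWh/t
W_actual = 0.99 × 6.0225 = 5.9623 kWh/t

W = 5.9623 kWh/t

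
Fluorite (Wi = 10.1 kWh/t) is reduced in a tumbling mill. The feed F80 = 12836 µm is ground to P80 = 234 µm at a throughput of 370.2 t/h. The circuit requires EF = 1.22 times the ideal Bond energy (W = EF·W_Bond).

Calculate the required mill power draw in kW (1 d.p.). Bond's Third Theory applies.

W = 10 Wi (P80^-0.5 − F80^-0.5)
W = 10·10.1·(1/√234 − 1/√12836) = 10·10.1·(0.056546) = 5.7111 kWh/t
Apply correction: 5.7111 × 1.22 = 6.9676 kWh/t
Mill draw = 6.9676 × 370.2 = 2579.4 kW

P = 2579.4 kW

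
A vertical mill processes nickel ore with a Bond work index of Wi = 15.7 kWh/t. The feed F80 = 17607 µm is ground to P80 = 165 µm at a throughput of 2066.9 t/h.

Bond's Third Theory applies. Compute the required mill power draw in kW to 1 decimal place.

W = 10 Wi / √P80 − 10 Wi / √F80
W = 10·15.7·(1/√165 − 1/√17607) = 10·15.7·(0.070314) = 11.0392 kWh/t
Power = W × throughput = 11.0392 kWh/t × 2066.9 t/h = 22817.0 kW

P = 22817.0 kW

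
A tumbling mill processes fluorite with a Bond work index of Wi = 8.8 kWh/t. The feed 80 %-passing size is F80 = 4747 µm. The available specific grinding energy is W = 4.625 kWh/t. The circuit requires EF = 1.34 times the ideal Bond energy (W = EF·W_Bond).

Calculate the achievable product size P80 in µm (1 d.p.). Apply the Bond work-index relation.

W = 10 Wi (P80^-0.5 − F80^-0.5)
W_Bond = W / EF = 4.625 / 1.34 = 3.4515 kWh/t
P80^(−½) = W_Bond/(10 Wi) + F80^(−½)
  = 3.4515/(10·8.8) + 1/√4747 = 0.039222 + 0.014514 = 0.053736
P80 = (1/0.053736)² = 18.6096² = 346.32 µm

P80 = 346.3 µm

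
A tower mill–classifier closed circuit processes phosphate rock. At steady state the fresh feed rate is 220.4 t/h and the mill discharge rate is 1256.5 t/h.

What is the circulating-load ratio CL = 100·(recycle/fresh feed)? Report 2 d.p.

CL = 470.10 %

Steady state: M = F + R.
R = M − F = 1256.5 − 220.4 = 1036.1 t/h
CL = 100·R/F = 100·1036.1/220.4 = 470.10 %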